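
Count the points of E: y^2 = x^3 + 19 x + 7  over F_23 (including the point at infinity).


For each x in F_23, count y with y^2 = x^3 + 19 x + 7 mod 23:
  x = 1: RHS = 4, y in [2, 21]  -> 2 point(s)
  x = 4: RHS = 9, y in [3, 20]  -> 2 point(s)
  x = 7: RHS = 0, y in [0]  -> 1 point(s)
  x = 8: RHS = 4, y in [2, 21]  -> 2 point(s)
  x = 10: RHS = 1, y in [1, 22]  -> 2 point(s)
  x = 11: RHS = 6, y in [11, 12]  -> 2 point(s)
  x = 12: RHS = 8, y in [10, 13]  -> 2 point(s)
  x = 13: RHS = 13, y in [6, 17]  -> 2 point(s)
  x = 14: RHS = 4, y in [2, 21]  -> 2 point(s)
Affine points: 17. Add the point at infinity: total = 18.

#E(F_23) = 18


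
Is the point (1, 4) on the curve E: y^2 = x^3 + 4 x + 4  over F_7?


Check whether y^2 = x^3 + 4 x + 4 (mod 7) for (x, y) = (1, 4).
LHS: y^2 = 4^2 mod 7 = 2
RHS: x^3 + 4 x + 4 = 1^3 + 4*1 + 4 mod 7 = 2
LHS = RHS

Yes, on the curve


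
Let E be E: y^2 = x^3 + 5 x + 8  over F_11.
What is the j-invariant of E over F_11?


Delta = -16(4 a^3 + 27 b^2) mod 11 = 3
-1728 * (4 a)^3 = -1728 * (4*5)^3 mod 11 = 8
j = 8 * 3^(-1) mod 11 = 10

j = 10 (mod 11)


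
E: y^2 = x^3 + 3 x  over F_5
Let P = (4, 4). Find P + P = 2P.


Doubling: s = (3 x1^2 + a) / (2 y1)
s = (3*4^2 + 3) / (2*4) mod 5 = 2
x3 = s^2 - 2 x1 mod 5 = 2^2 - 2*4 = 1
y3 = s (x1 - x3) - y1 mod 5 = 2 * (4 - 1) - 4 = 2

2P = (1, 2)


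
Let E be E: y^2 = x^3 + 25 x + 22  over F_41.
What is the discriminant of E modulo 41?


4 a^3 + 27 b^2 = 4*25^3 + 27*22^2 = 62500 + 13068 = 75568
Delta = -16 * (75568) = -1209088
Delta mod 41 = 2

Delta = 2 (mod 41)


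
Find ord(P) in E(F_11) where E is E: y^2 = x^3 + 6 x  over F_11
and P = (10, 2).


Compute successive multiples of P until we hit O:
  1P = (10, 2)
  2P = (5, 1)
  3P = (0, 0)
  4P = (5, 10)
  5P = (10, 9)
  6P = O

ord(P) = 6


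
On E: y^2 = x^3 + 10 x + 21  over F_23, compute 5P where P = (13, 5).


k = 5 = 101_2 (binary, LSB first: 101)
Double-and-add from P = (13, 5):
  bit 0 = 1: acc = O + (13, 5) = (13, 5)
  bit 1 = 0: acc unchanged = (13, 5)
  bit 2 = 1: acc = (13, 5) + (19, 3) = (9, 9)

5P = (9, 9)


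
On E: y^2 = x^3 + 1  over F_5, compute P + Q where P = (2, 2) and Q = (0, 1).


P != Q, so use the chord formula.
s = (y2 - y1) / (x2 - x1) = (4) / (3) mod 5 = 3
x3 = s^2 - x1 - x2 mod 5 = 3^2 - 2 - 0 = 2
y3 = s (x1 - x3) - y1 mod 5 = 3 * (2 - 2) - 2 = 3

P + Q = (2, 3)


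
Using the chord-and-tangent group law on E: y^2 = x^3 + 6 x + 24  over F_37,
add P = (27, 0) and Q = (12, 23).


P != Q, so use the chord formula.
s = (y2 - y1) / (x2 - x1) = (23) / (22) mod 37 = 33
x3 = s^2 - x1 - x2 mod 37 = 33^2 - 27 - 12 = 14
y3 = s (x1 - x3) - y1 mod 37 = 33 * (27 - 14) - 0 = 22

P + Q = (14, 22)


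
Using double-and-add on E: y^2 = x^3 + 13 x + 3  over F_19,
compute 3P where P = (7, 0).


k = 3 = 11_2 (binary, LSB first: 11)
Double-and-add from P = (7, 0):
  bit 0 = 1: acc = O + (7, 0) = (7, 0)
  bit 1 = 1: acc = (7, 0) + O = (7, 0)

3P = (7, 0)


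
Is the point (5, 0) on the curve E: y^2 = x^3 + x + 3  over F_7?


Check whether y^2 = x^3 + 1 x + 3 (mod 7) for (x, y) = (5, 0).
LHS: y^2 = 0^2 mod 7 = 0
RHS: x^3 + 1 x + 3 = 5^3 + 1*5 + 3 mod 7 = 0
LHS = RHS

Yes, on the curve


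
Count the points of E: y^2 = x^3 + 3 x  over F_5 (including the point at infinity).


For each x in F_5, count y with y^2 = x^3 + 3 x + 0 mod 5:
  x = 0: RHS = 0, y in [0]  -> 1 point(s)
  x = 1: RHS = 4, y in [2, 3]  -> 2 point(s)
  x = 2: RHS = 4, y in [2, 3]  -> 2 point(s)
  x = 3: RHS = 1, y in [1, 4]  -> 2 point(s)
  x = 4: RHS = 1, y in [1, 4]  -> 2 point(s)
Affine points: 9. Add the point at infinity: total = 10.

#E(F_5) = 10


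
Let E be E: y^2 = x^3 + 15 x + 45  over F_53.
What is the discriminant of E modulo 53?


4 a^3 + 27 b^2 = 4*15^3 + 27*45^2 = 13500 + 54675 = 68175
Delta = -16 * (68175) = -1090800
Delta mod 53 = 46

Delta = 46 (mod 53)


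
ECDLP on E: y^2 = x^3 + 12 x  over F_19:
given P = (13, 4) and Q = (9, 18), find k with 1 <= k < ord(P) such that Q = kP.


Enumerate multiples of P until we hit Q = (9, 18):
  1P = (13, 4)
  2P = (9, 18)
Match found at i = 2.

k = 2


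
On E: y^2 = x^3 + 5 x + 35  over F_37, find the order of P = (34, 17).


Compute successive multiples of P until we hit O:
  1P = (34, 17)
  2P = (17, 36)
  3P = (19, 25)
  4P = (30, 8)
  5P = (22, 10)
  6P = (15, 28)
  7P = (28, 36)
  8P = (21, 22)
  ... (continuing to 24P)
  24P = O

ord(P) = 24


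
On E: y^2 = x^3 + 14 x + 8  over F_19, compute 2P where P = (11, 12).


Doubling: s = (3 x1^2 + a) / (2 y1)
s = (3*11^2 + 14) / (2*12) mod 19 = 7
x3 = s^2 - 2 x1 mod 19 = 7^2 - 2*11 = 8
y3 = s (x1 - x3) - y1 mod 19 = 7 * (11 - 8) - 12 = 9

2P = (8, 9)


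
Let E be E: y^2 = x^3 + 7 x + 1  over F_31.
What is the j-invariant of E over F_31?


Delta = -16(4 a^3 + 27 b^2) mod 31 = 29
-1728 * (4 a)^3 = -1728 * (4*7)^3 mod 31 = 1
j = 1 * 29^(-1) mod 31 = 15

j = 15 (mod 31)


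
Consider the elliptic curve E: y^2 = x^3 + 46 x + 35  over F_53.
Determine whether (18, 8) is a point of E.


Check whether y^2 = x^3 + 46 x + 35 (mod 53) for (x, y) = (18, 8).
LHS: y^2 = 8^2 mod 53 = 11
RHS: x^3 + 46 x + 35 = 18^3 + 46*18 + 35 mod 53 = 17
LHS != RHS

No, not on the curve


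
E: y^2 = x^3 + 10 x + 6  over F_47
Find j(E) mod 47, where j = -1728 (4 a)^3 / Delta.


Delta = -16(4 a^3 + 27 b^2) mod 47 = 19
-1728 * (4 a)^3 = -1728 * (4*10)^3 mod 47 = 34
j = 34 * 19^(-1) mod 47 = 29

j = 29 (mod 47)


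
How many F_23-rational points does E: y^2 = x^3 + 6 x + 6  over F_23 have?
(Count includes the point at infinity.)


For each x in F_23, count y with y^2 = x^3 + 6 x + 6 mod 23:
  x = 0: RHS = 6, y in [11, 12]  -> 2 point(s)
  x = 1: RHS = 13, y in [6, 17]  -> 2 point(s)
  x = 2: RHS = 3, y in [7, 16]  -> 2 point(s)
  x = 4: RHS = 2, y in [5, 18]  -> 2 point(s)
  x = 5: RHS = 0, y in [0]  -> 1 point(s)
  x = 7: RHS = 0, y in [0]  -> 1 point(s)
  x = 10: RHS = 8, y in [10, 13]  -> 2 point(s)
  x = 11: RHS = 0, y in [0]  -> 1 point(s)
  x = 12: RHS = 12, y in [9, 14]  -> 2 point(s)
  x = 13: RHS = 4, y in [2, 21]  -> 2 point(s)
  x = 16: RHS = 12, y in [9, 14]  -> 2 point(s)
  x = 18: RHS = 12, y in [9, 14]  -> 2 point(s)
  x = 21: RHS = 9, y in [3, 20]  -> 2 point(s)
Affine points: 23. Add the point at infinity: total = 24.

#E(F_23) = 24


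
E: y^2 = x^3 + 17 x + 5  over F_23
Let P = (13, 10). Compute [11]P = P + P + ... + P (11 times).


k = 11 = 1011_2 (binary, LSB first: 1101)
Double-and-add from P = (13, 10):
  bit 0 = 1: acc = O + (13, 10) = (13, 10)
  bit 1 = 1: acc = (13, 10) + (10, 18) = (2, 22)
  bit 2 = 0: acc unchanged = (2, 22)
  bit 3 = 1: acc = (2, 22) + (17, 3) = (10, 5)

11P = (10, 5)


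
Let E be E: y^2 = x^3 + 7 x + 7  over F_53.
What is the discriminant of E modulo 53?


4 a^3 + 27 b^2 = 4*7^3 + 27*7^2 = 1372 + 1323 = 2695
Delta = -16 * (2695) = -43120
Delta mod 53 = 22

Delta = 22 (mod 53)


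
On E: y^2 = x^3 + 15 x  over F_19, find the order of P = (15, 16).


Compute successive multiples of P until we hit O:
  1P = (15, 16)
  2P = (9, 16)
  3P = (14, 3)
  4P = (7, 12)
  5P = (2, 0)
  6P = (7, 7)
  7P = (14, 16)
  8P = (9, 3)
  ... (continuing to 10P)
  10P = O

ord(P) = 10


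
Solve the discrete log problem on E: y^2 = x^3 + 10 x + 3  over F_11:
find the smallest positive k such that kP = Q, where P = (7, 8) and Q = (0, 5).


Enumerate multiples of P until we hit Q = (0, 5):
  1P = (7, 8)
  2P = (0, 5)
Match found at i = 2.

k = 2


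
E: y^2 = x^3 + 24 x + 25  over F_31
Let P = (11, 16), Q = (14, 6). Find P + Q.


P != Q, so use the chord formula.
s = (y2 - y1) / (x2 - x1) = (21) / (3) mod 31 = 7
x3 = s^2 - x1 - x2 mod 31 = 7^2 - 11 - 14 = 24
y3 = s (x1 - x3) - y1 mod 31 = 7 * (11 - 24) - 16 = 17

P + Q = (24, 17)


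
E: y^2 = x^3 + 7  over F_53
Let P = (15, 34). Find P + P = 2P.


Doubling: s = (3 x1^2 + a) / (2 y1)
s = (3*15^2 + 0) / (2*34) mod 53 = 45
x3 = s^2 - 2 x1 mod 53 = 45^2 - 2*15 = 34
y3 = s (x1 - x3) - y1 mod 53 = 45 * (15 - 34) - 34 = 12

2P = (34, 12)


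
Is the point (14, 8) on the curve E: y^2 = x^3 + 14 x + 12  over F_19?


Check whether y^2 = x^3 + 14 x + 12 (mod 19) for (x, y) = (14, 8).
LHS: y^2 = 8^2 mod 19 = 7
RHS: x^3 + 14 x + 12 = 14^3 + 14*14 + 12 mod 19 = 7
LHS = RHS

Yes, on the curve


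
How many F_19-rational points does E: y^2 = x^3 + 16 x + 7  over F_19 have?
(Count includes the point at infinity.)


For each x in F_19, count y with y^2 = x^3 + 16 x + 7 mod 19:
  x = 0: RHS = 7, y in [8, 11]  -> 2 point(s)
  x = 1: RHS = 5, y in [9, 10]  -> 2 point(s)
  x = 2: RHS = 9, y in [3, 16]  -> 2 point(s)
  x = 3: RHS = 6, y in [5, 14]  -> 2 point(s)
  x = 7: RHS = 6, y in [5, 14]  -> 2 point(s)
  x = 8: RHS = 1, y in [1, 18]  -> 2 point(s)
  x = 9: RHS = 6, y in [5, 14]  -> 2 point(s)
  x = 14: RHS = 11, y in [7, 12]  -> 2 point(s)
  x = 17: RHS = 5, y in [9, 10]  -> 2 point(s)
  x = 18: RHS = 9, y in [3, 16]  -> 2 point(s)
Affine points: 20. Add the point at infinity: total = 21.

#E(F_19) = 21


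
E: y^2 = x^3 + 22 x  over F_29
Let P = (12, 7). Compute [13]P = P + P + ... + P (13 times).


k = 13 = 1101_2 (binary, LSB first: 1011)
Double-and-add from P = (12, 7):
  bit 0 = 1: acc = O + (12, 7) = (12, 7)
  bit 1 = 0: acc unchanged = (12, 7)
  bit 2 = 1: acc = (12, 7) + (22, 24) = (15, 14)
  bit 3 = 1: acc = (15, 14) + (7, 27) = (11, 23)

13P = (11, 23)


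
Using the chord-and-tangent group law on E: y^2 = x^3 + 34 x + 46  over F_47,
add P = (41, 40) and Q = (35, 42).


P != Q, so use the chord formula.
s = (y2 - y1) / (x2 - x1) = (2) / (41) mod 47 = 31
x3 = s^2 - x1 - x2 mod 47 = 31^2 - 41 - 35 = 39
y3 = s (x1 - x3) - y1 mod 47 = 31 * (41 - 39) - 40 = 22

P + Q = (39, 22)


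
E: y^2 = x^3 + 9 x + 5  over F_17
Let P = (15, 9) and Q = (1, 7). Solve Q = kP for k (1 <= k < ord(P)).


Enumerate multiples of P until we hit Q = (1, 7):
  1P = (15, 9)
  2P = (3, 5)
  3P = (1, 7)
Match found at i = 3.

k = 3


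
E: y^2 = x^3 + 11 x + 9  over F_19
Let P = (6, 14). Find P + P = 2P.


Doubling: s = (3 x1^2 + a) / (2 y1)
s = (3*6^2 + 11) / (2*14) mod 19 = 9
x3 = s^2 - 2 x1 mod 19 = 9^2 - 2*6 = 12
y3 = s (x1 - x3) - y1 mod 19 = 9 * (6 - 12) - 14 = 8

2P = (12, 8)


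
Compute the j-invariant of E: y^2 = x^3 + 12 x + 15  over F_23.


Delta = -16(4 a^3 + 27 b^2) mod 23 = 13
-1728 * (4 a)^3 = -1728 * (4*12)^3 mod 23 = 22
j = 22 * 13^(-1) mod 23 = 7

j = 7 (mod 23)


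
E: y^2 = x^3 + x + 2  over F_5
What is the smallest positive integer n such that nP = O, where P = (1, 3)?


Compute successive multiples of P until we hit O:
  1P = (1, 3)
  2P = (4, 0)
  3P = (1, 2)
  4P = O

ord(P) = 4


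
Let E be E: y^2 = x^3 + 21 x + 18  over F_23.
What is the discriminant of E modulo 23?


4 a^3 + 27 b^2 = 4*21^3 + 27*18^2 = 37044 + 8748 = 45792
Delta = -16 * (45792) = -732672
Delta mod 23 = 16

Delta = 16 (mod 23)


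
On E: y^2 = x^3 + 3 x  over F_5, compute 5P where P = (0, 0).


k = 5 = 101_2 (binary, LSB first: 101)
Double-and-add from P = (0, 0):
  bit 0 = 1: acc = O + (0, 0) = (0, 0)
  bit 1 = 0: acc unchanged = (0, 0)
  bit 2 = 1: acc = (0, 0) + O = (0, 0)

5P = (0, 0)


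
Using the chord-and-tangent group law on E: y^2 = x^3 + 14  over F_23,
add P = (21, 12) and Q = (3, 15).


P != Q, so use the chord formula.
s = (y2 - y1) / (x2 - x1) = (3) / (5) mod 23 = 19
x3 = s^2 - x1 - x2 mod 23 = 19^2 - 21 - 3 = 15
y3 = s (x1 - x3) - y1 mod 23 = 19 * (21 - 15) - 12 = 10

P + Q = (15, 10)


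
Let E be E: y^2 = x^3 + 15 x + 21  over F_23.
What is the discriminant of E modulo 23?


4 a^3 + 27 b^2 = 4*15^3 + 27*21^2 = 13500 + 11907 = 25407
Delta = -16 * (25407) = -406512
Delta mod 23 = 13

Delta = 13 (mod 23)


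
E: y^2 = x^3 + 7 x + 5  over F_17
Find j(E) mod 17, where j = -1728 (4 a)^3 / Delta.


Delta = -16(4 a^3 + 27 b^2) mod 17 = 7
-1728 * (4 a)^3 = -1728 * (4*7)^3 mod 17 = 13
j = 13 * 7^(-1) mod 17 = 14

j = 14 (mod 17)


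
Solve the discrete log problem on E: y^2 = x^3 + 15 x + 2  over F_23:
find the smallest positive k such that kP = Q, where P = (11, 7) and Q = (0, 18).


Enumerate multiples of P until we hit Q = (0, 18):
  1P = (11, 7)
  2P = (17, 15)
  3P = (7, 6)
  4P = (18, 20)
  5P = (12, 1)
  6P = (13, 5)
  7P = (0, 5)
  8P = (5, 15)
  9P = (19, 19)
  10P = (1, 8)
  11P = (14, 14)
  12P = (6, 20)
  13P = (10, 18)
  14P = (8, 6)
  15P = (22, 20)
  16P = (22, 3)
  17P = (8, 17)
  18P = (10, 5)
  19P = (6, 3)
  20P = (14, 9)
  21P = (1, 15)
  22P = (19, 4)
  23P = (5, 8)
  24P = (0, 18)
Match found at i = 24.

k = 24


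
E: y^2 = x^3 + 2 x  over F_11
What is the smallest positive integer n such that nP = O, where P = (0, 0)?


Compute successive multiples of P until we hit O:
  1P = (0, 0)
  2P = O

ord(P) = 2


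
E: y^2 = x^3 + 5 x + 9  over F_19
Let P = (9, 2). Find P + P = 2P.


Doubling: s = (3 x1^2 + a) / (2 y1)
s = (3*9^2 + 5) / (2*2) mod 19 = 5
x3 = s^2 - 2 x1 mod 19 = 5^2 - 2*9 = 7
y3 = s (x1 - x3) - y1 mod 19 = 5 * (9 - 7) - 2 = 8

2P = (7, 8)


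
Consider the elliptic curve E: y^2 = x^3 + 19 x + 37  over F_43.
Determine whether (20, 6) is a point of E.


Check whether y^2 = x^3 + 19 x + 37 (mod 43) for (x, y) = (20, 6).
LHS: y^2 = 6^2 mod 43 = 36
RHS: x^3 + 19 x + 37 = 20^3 + 19*20 + 37 mod 43 = 32
LHS != RHS

No, not on the curve


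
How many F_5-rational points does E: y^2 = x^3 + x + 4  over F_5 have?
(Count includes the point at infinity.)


For each x in F_5, count y with y^2 = x^3 + 1 x + 4 mod 5:
  x = 0: RHS = 4, y in [2, 3]  -> 2 point(s)
  x = 1: RHS = 1, y in [1, 4]  -> 2 point(s)
  x = 2: RHS = 4, y in [2, 3]  -> 2 point(s)
  x = 3: RHS = 4, y in [2, 3]  -> 2 point(s)
Affine points: 8. Add the point at infinity: total = 9.

#E(F_5) = 9


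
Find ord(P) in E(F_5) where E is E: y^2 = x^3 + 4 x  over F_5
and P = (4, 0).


Compute successive multiples of P until we hit O:
  1P = (4, 0)
  2P = O

ord(P) = 2


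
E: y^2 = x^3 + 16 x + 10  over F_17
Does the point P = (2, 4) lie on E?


Check whether y^2 = x^3 + 16 x + 10 (mod 17) for (x, y) = (2, 4).
LHS: y^2 = 4^2 mod 17 = 16
RHS: x^3 + 16 x + 10 = 2^3 + 16*2 + 10 mod 17 = 16
LHS = RHS

Yes, on the curve


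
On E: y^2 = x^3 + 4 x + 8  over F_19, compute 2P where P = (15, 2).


Doubling: s = (3 x1^2 + a) / (2 y1)
s = (3*15^2 + 4) / (2*2) mod 19 = 13
x3 = s^2 - 2 x1 mod 19 = 13^2 - 2*15 = 6
y3 = s (x1 - x3) - y1 mod 19 = 13 * (15 - 6) - 2 = 1

2P = (6, 1)


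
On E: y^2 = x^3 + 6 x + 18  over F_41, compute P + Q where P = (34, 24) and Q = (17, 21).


P != Q, so use the chord formula.
s = (y2 - y1) / (x2 - x1) = (38) / (24) mod 41 = 5
x3 = s^2 - x1 - x2 mod 41 = 5^2 - 34 - 17 = 15
y3 = s (x1 - x3) - y1 mod 41 = 5 * (34 - 15) - 24 = 30

P + Q = (15, 30)


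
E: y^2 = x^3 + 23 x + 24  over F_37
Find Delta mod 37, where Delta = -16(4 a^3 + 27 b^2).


4 a^3 + 27 b^2 = 4*23^3 + 27*24^2 = 48668 + 15552 = 64220
Delta = -16 * (64220) = -1027520
Delta mod 37 = 7

Delta = 7 (mod 37)


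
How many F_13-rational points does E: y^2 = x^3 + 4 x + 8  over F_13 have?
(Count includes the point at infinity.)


For each x in F_13, count y with y^2 = x^3 + 4 x + 8 mod 13:
  x = 1: RHS = 0, y in [0]  -> 1 point(s)
  x = 4: RHS = 10, y in [6, 7]  -> 2 point(s)
  x = 5: RHS = 10, y in [6, 7]  -> 2 point(s)
  x = 6: RHS = 1, y in [1, 12]  -> 2 point(s)
  x = 12: RHS = 3, y in [4, 9]  -> 2 point(s)
Affine points: 9. Add the point at infinity: total = 10.

#E(F_13) = 10


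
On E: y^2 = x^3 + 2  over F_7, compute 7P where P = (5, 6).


k = 7 = 111_2 (binary, LSB first: 111)
Double-and-add from P = (5, 6):
  bit 0 = 1: acc = O + (5, 6) = (5, 6)
  bit 1 = 1: acc = (5, 6) + (5, 1) = O
  bit 2 = 1: acc = O + (5, 6) = (5, 6)

7P = (5, 6)


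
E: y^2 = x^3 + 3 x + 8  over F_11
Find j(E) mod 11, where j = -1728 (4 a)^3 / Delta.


Delta = -16(4 a^3 + 27 b^2) mod 11 = 5
-1728 * (4 a)^3 = -1728 * (4*3)^3 mod 11 = 10
j = 10 * 5^(-1) mod 11 = 2

j = 2 (mod 11)


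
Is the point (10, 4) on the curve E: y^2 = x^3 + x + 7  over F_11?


Check whether y^2 = x^3 + 1 x + 7 (mod 11) for (x, y) = (10, 4).
LHS: y^2 = 4^2 mod 11 = 5
RHS: x^3 + 1 x + 7 = 10^3 + 1*10 + 7 mod 11 = 5
LHS = RHS

Yes, on the curve


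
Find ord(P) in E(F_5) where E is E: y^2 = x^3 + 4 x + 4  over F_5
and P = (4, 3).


Compute successive multiples of P until we hit O:
  1P = (4, 3)
  2P = (1, 3)
  3P = (0, 2)
  4P = (2, 0)
  5P = (0, 3)
  6P = (1, 2)
  7P = (4, 2)
  8P = O

ord(P) = 8


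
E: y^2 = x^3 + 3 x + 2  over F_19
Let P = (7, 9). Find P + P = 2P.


Doubling: s = (3 x1^2 + a) / (2 y1)
s = (3*7^2 + 3) / (2*9) mod 19 = 2
x3 = s^2 - 2 x1 mod 19 = 2^2 - 2*7 = 9
y3 = s (x1 - x3) - y1 mod 19 = 2 * (7 - 9) - 9 = 6

2P = (9, 6)


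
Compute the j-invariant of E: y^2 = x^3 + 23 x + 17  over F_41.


Delta = -16(4 a^3 + 27 b^2) mod 41 = 22
-1728 * (4 a)^3 = -1728 * (4*23)^3 mod 41 = 27
j = 27 * 22^(-1) mod 41 = 18

j = 18 (mod 41)


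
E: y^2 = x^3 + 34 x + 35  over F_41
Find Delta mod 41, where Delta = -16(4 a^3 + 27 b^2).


4 a^3 + 27 b^2 = 4*34^3 + 27*35^2 = 157216 + 33075 = 190291
Delta = -16 * (190291) = -3044656
Delta mod 41 = 4

Delta = 4 (mod 41)


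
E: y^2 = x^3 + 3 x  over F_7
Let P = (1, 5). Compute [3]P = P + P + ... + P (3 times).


k = 3 = 11_2 (binary, LSB first: 11)
Double-and-add from P = (1, 5):
  bit 0 = 1: acc = O + (1, 5) = (1, 5)
  bit 1 = 1: acc = (1, 5) + (2, 0) = (1, 2)

3P = (1, 2)


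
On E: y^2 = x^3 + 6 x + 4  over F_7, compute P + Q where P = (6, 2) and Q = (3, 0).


P != Q, so use the chord formula.
s = (y2 - y1) / (x2 - x1) = (5) / (4) mod 7 = 3
x3 = s^2 - x1 - x2 mod 7 = 3^2 - 6 - 3 = 0
y3 = s (x1 - x3) - y1 mod 7 = 3 * (6 - 0) - 2 = 2

P + Q = (0, 2)


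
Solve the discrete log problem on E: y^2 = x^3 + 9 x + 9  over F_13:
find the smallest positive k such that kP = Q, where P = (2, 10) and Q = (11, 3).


Enumerate multiples of P until we hit Q = (11, 3):
  1P = (2, 10)
  2P = (5, 7)
  3P = (7, 8)
  4P = (0, 10)
  5P = (11, 3)
Match found at i = 5.

k = 5


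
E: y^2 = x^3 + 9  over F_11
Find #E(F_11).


For each x in F_11, count y with y^2 = x^3 + 0 x + 9 mod 11:
  x = 0: RHS = 9, y in [3, 8]  -> 2 point(s)
  x = 3: RHS = 3, y in [5, 6]  -> 2 point(s)
  x = 6: RHS = 5, y in [4, 7]  -> 2 point(s)
  x = 7: RHS = 0, y in [0]  -> 1 point(s)
  x = 8: RHS = 4, y in [2, 9]  -> 2 point(s)
  x = 9: RHS = 1, y in [1, 10]  -> 2 point(s)
Affine points: 11. Add the point at infinity: total = 12.

#E(F_11) = 12


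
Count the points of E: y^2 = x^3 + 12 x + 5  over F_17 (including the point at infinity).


For each x in F_17, count y with y^2 = x^3 + 12 x + 5 mod 17:
  x = 1: RHS = 1, y in [1, 16]  -> 2 point(s)
  x = 3: RHS = 0, y in [0]  -> 1 point(s)
  x = 4: RHS = 15, y in [7, 10]  -> 2 point(s)
  x = 6: RHS = 4, y in [2, 15]  -> 2 point(s)
  x = 8: RHS = 1, y in [1, 16]  -> 2 point(s)
  x = 9: RHS = 9, y in [3, 14]  -> 2 point(s)
  x = 16: RHS = 9, y in [3, 14]  -> 2 point(s)
Affine points: 13. Add the point at infinity: total = 14.

#E(F_17) = 14


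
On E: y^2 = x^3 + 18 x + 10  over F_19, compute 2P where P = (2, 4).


Doubling: s = (3 x1^2 + a) / (2 y1)
s = (3*2^2 + 18) / (2*4) mod 19 = 18
x3 = s^2 - 2 x1 mod 19 = 18^2 - 2*2 = 16
y3 = s (x1 - x3) - y1 mod 19 = 18 * (2 - 16) - 4 = 10

2P = (16, 10)


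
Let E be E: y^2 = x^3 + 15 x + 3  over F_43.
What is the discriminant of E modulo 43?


4 a^3 + 27 b^2 = 4*15^3 + 27*3^2 = 13500 + 243 = 13743
Delta = -16 * (13743) = -219888
Delta mod 43 = 14

Delta = 14 (mod 43)


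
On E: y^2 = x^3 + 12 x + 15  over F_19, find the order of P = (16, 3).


Compute successive multiples of P until we hit O:
  1P = (16, 3)
  2P = (15, 13)
  3P = (12, 14)
  4P = (14, 1)
  5P = (9, 4)
  6P = (1, 3)
  7P = (2, 16)
  8P = (7, 9)
  ... (continuing to 17P)
  17P = O

ord(P) = 17


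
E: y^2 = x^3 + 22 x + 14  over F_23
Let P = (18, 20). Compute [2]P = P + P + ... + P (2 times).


k = 2 = 10_2 (binary, LSB first: 01)
Double-and-add from P = (18, 20):
  bit 0 = 0: acc unchanged = O
  bit 1 = 1: acc = O + (19, 0) = (19, 0)

2P = (19, 0)


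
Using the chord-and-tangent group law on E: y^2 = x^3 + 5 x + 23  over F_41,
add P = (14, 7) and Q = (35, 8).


P != Q, so use the chord formula.
s = (y2 - y1) / (x2 - x1) = (1) / (21) mod 41 = 2
x3 = s^2 - x1 - x2 mod 41 = 2^2 - 14 - 35 = 37
y3 = s (x1 - x3) - y1 mod 41 = 2 * (14 - 37) - 7 = 29

P + Q = (37, 29)


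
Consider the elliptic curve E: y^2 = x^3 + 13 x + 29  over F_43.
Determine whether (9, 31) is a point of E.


Check whether y^2 = x^3 + 13 x + 29 (mod 43) for (x, y) = (9, 31).
LHS: y^2 = 31^2 mod 43 = 15
RHS: x^3 + 13 x + 29 = 9^3 + 13*9 + 29 mod 43 = 15
LHS = RHS

Yes, on the curve


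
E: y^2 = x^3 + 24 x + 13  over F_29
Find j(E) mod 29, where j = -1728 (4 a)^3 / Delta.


Delta = -16(4 a^3 + 27 b^2) mod 29 = 10
-1728 * (4 a)^3 = -1728 * (4*24)^3 mod 29 = 19
j = 19 * 10^(-1) mod 29 = 28

j = 28 (mod 29)


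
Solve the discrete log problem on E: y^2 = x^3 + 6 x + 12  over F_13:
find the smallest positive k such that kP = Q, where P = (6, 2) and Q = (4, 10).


Enumerate multiples of P until we hit Q = (4, 10):
  1P = (6, 2)
  2P = (4, 3)
  3P = (0, 8)
  4P = (8, 0)
  5P = (0, 5)
  6P = (4, 10)
Match found at i = 6.

k = 6


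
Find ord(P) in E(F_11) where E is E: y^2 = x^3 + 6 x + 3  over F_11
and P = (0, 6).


Compute successive multiples of P until we hit O:
  1P = (0, 6)
  2P = (3, 9)
  3P = (9, 7)
  4P = (5, 2)
  5P = (4, 6)
  6P = (7, 5)
  7P = (2, 10)
  8P = (2, 1)
  ... (continuing to 15P)
  15P = O

ord(P) = 15


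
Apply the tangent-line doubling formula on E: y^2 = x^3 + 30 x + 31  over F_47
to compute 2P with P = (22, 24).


Doubling: s = (3 x1^2 + a) / (2 y1)
s = (3*22^2 + 30) / (2*24) mod 47 = 25
x3 = s^2 - 2 x1 mod 47 = 25^2 - 2*22 = 17
y3 = s (x1 - x3) - y1 mod 47 = 25 * (22 - 17) - 24 = 7

2P = (17, 7)


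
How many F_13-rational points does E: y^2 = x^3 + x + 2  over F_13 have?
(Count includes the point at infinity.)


For each x in F_13, count y with y^2 = x^3 + 1 x + 2 mod 13:
  x = 1: RHS = 4, y in [2, 11]  -> 2 point(s)
  x = 2: RHS = 12, y in [5, 8]  -> 2 point(s)
  x = 6: RHS = 3, y in [4, 9]  -> 2 point(s)
  x = 7: RHS = 1, y in [1, 12]  -> 2 point(s)
  x = 9: RHS = 12, y in [5, 8]  -> 2 point(s)
  x = 12: RHS = 0, y in [0]  -> 1 point(s)
Affine points: 11. Add the point at infinity: total = 12.

#E(F_13) = 12


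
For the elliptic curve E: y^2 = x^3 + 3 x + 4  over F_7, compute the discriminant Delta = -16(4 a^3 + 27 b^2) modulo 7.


4 a^3 + 27 b^2 = 4*3^3 + 27*4^2 = 108 + 432 = 540
Delta = -16 * (540) = -8640
Delta mod 7 = 5

Delta = 5 (mod 7)


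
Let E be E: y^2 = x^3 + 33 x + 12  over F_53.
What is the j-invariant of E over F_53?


Delta = -16(4 a^3 + 27 b^2) mod 53 = 34
-1728 * (4 a)^3 = -1728 * (4*33)^3 mod 53 = 4
j = 4 * 34^(-1) mod 53 = 50

j = 50 (mod 53)


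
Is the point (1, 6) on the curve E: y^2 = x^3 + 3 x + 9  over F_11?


Check whether y^2 = x^3 + 3 x + 9 (mod 11) for (x, y) = (1, 6).
LHS: y^2 = 6^2 mod 11 = 3
RHS: x^3 + 3 x + 9 = 1^3 + 3*1 + 9 mod 11 = 2
LHS != RHS

No, not on the curve


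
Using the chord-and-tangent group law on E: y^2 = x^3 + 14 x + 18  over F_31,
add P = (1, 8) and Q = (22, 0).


P != Q, so use the chord formula.
s = (y2 - y1) / (x2 - x1) = (23) / (21) mod 31 = 7
x3 = s^2 - x1 - x2 mod 31 = 7^2 - 1 - 22 = 26
y3 = s (x1 - x3) - y1 mod 31 = 7 * (1 - 26) - 8 = 3

P + Q = (26, 3)


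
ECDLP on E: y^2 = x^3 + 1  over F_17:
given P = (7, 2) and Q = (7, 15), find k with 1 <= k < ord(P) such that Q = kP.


Enumerate multiples of P until we hit Q = (7, 15):
  1P = (7, 2)
  2P = (1, 6)
  3P = (0, 16)
  4P = (14, 12)
  5P = (14, 5)
  6P = (0, 1)
  7P = (1, 11)
  8P = (7, 15)
Match found at i = 8.

k = 8


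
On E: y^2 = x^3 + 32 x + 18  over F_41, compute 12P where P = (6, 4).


k = 12 = 1100_2 (binary, LSB first: 0011)
Double-and-add from P = (6, 4):
  bit 0 = 0: acc unchanged = O
  bit 1 = 0: acc unchanged = O
  bit 2 = 1: acc = O + (31, 25) = (31, 25)
  bit 3 = 1: acc = (31, 25) + (4, 28) = (5, 4)

12P = (5, 4)


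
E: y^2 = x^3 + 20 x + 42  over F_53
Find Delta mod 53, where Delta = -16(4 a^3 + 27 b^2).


4 a^3 + 27 b^2 = 4*20^3 + 27*42^2 = 32000 + 47628 = 79628
Delta = -16 * (79628) = -1274048
Delta mod 53 = 19

Delta = 19 (mod 53)


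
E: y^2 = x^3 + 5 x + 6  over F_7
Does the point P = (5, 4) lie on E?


Check whether y^2 = x^3 + 5 x + 6 (mod 7) for (x, y) = (5, 4).
LHS: y^2 = 4^2 mod 7 = 2
RHS: x^3 + 5 x + 6 = 5^3 + 5*5 + 6 mod 7 = 2
LHS = RHS

Yes, on the curve


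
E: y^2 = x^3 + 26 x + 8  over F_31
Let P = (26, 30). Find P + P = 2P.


Doubling: s = (3 x1^2 + a) / (2 y1)
s = (3*26^2 + 26) / (2*30) mod 31 = 27
x3 = s^2 - 2 x1 mod 31 = 27^2 - 2*26 = 26
y3 = s (x1 - x3) - y1 mod 31 = 27 * (26 - 26) - 30 = 1

2P = (26, 1)


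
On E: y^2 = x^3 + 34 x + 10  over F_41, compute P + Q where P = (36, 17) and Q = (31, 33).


P != Q, so use the chord formula.
s = (y2 - y1) / (x2 - x1) = (16) / (36) mod 41 = 5
x3 = s^2 - x1 - x2 mod 41 = 5^2 - 36 - 31 = 40
y3 = s (x1 - x3) - y1 mod 41 = 5 * (36 - 40) - 17 = 4

P + Q = (40, 4)


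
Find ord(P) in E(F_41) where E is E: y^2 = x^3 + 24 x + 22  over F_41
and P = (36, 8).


Compute successive multiples of P until we hit O:
  1P = (36, 8)
  2P = (2, 23)
  3P = (26, 31)
  4P = (38, 13)
  5P = (4, 31)
  6P = (5, 12)
  7P = (10, 27)
  8P = (11, 10)
  ... (continuing to 34P)
  34P = O

ord(P) = 34


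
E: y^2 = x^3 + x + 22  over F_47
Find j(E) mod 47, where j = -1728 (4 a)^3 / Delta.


Delta = -16(4 a^3 + 27 b^2) mod 47 = 45
-1728 * (4 a)^3 = -1728 * (4*1)^3 mod 47 = 46
j = 46 * 45^(-1) mod 47 = 24

j = 24 (mod 47)


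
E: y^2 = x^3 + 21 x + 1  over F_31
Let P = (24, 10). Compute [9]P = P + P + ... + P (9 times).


k = 9 = 1001_2 (binary, LSB first: 1001)
Double-and-add from P = (24, 10):
  bit 0 = 1: acc = O + (24, 10) = (24, 10)
  bit 1 = 0: acc unchanged = (24, 10)
  bit 2 = 0: acc unchanged = (24, 10)
  bit 3 = 1: acc = (24, 10) + (30, 17) = (24, 21)

9P = (24, 21)


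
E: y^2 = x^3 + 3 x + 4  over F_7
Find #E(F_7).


For each x in F_7, count y with y^2 = x^3 + 3 x + 4 mod 7:
  x = 0: RHS = 4, y in [2, 5]  -> 2 point(s)
  x = 1: RHS = 1, y in [1, 6]  -> 2 point(s)
  x = 2: RHS = 4, y in [2, 5]  -> 2 point(s)
  x = 5: RHS = 4, y in [2, 5]  -> 2 point(s)
  x = 6: RHS = 0, y in [0]  -> 1 point(s)
Affine points: 9. Add the point at infinity: total = 10.

#E(F_7) = 10


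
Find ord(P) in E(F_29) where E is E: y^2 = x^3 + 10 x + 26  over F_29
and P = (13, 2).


Compute successive multiples of P until we hit O:
  1P = (13, 2)
  2P = (10, 16)
  3P = (2, 24)
  4P = (18, 8)
  5P = (18, 21)
  6P = (2, 5)
  7P = (10, 13)
  8P = (13, 27)
  ... (continuing to 9P)
  9P = O

ord(P) = 9


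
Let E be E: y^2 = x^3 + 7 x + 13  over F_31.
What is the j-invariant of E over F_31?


Delta = -16(4 a^3 + 27 b^2) mod 31 = 24
-1728 * (4 a)^3 = -1728 * (4*7)^3 mod 31 = 1
j = 1 * 24^(-1) mod 31 = 22

j = 22 (mod 31)


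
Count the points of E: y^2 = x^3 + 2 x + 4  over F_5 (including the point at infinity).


For each x in F_5, count y with y^2 = x^3 + 2 x + 4 mod 5:
  x = 0: RHS = 4, y in [2, 3]  -> 2 point(s)
  x = 2: RHS = 1, y in [1, 4]  -> 2 point(s)
  x = 4: RHS = 1, y in [1, 4]  -> 2 point(s)
Affine points: 6. Add the point at infinity: total = 7.

#E(F_5) = 7


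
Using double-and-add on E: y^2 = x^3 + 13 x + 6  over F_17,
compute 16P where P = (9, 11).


k = 16 = 10000_2 (binary, LSB first: 00001)
Double-and-add from P = (9, 11):
  bit 0 = 0: acc unchanged = O
  bit 1 = 0: acc unchanged = O
  bit 2 = 0: acc unchanged = O
  bit 3 = 0: acc unchanged = O
  bit 4 = 1: acc = O + (9, 6) = (9, 6)

16P = (9, 6)


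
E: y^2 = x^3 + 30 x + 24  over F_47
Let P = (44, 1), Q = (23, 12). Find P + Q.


P != Q, so use the chord formula.
s = (y2 - y1) / (x2 - x1) = (11) / (26) mod 47 = 42
x3 = s^2 - x1 - x2 mod 47 = 42^2 - 44 - 23 = 5
y3 = s (x1 - x3) - y1 mod 47 = 42 * (44 - 5) - 1 = 39

P + Q = (5, 39)


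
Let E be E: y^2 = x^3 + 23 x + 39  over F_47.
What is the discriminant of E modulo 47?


4 a^3 + 27 b^2 = 4*23^3 + 27*39^2 = 48668 + 41067 = 89735
Delta = -16 * (89735) = -1435760
Delta mod 47 = 43

Delta = 43 (mod 47)


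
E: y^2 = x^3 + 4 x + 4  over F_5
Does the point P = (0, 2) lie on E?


Check whether y^2 = x^3 + 4 x + 4 (mod 5) for (x, y) = (0, 2).
LHS: y^2 = 2^2 mod 5 = 4
RHS: x^3 + 4 x + 4 = 0^3 + 4*0 + 4 mod 5 = 4
LHS = RHS

Yes, on the curve


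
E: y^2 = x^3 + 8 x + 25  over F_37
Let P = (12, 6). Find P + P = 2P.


Doubling: s = (3 x1^2 + a) / (2 y1)
s = (3*12^2 + 8) / (2*6) mod 37 = 12
x3 = s^2 - 2 x1 mod 37 = 12^2 - 2*12 = 9
y3 = s (x1 - x3) - y1 mod 37 = 12 * (12 - 9) - 6 = 30

2P = (9, 30)


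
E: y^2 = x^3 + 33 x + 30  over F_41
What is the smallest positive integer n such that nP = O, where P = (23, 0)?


Compute successive multiples of P until we hit O:
  1P = (23, 0)
  2P = O

ord(P) = 2


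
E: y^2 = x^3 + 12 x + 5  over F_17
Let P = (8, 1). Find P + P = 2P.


Doubling: s = (3 x1^2 + a) / (2 y1)
s = (3*8^2 + 12) / (2*1) mod 17 = 0
x3 = s^2 - 2 x1 mod 17 = 0^2 - 2*8 = 1
y3 = s (x1 - x3) - y1 mod 17 = 0 * (8 - 1) - 1 = 16

2P = (1, 16)


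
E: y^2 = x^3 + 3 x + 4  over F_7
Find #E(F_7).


For each x in F_7, count y with y^2 = x^3 + 3 x + 4 mod 7:
  x = 0: RHS = 4, y in [2, 5]  -> 2 point(s)
  x = 1: RHS = 1, y in [1, 6]  -> 2 point(s)
  x = 2: RHS = 4, y in [2, 5]  -> 2 point(s)
  x = 5: RHS = 4, y in [2, 5]  -> 2 point(s)
  x = 6: RHS = 0, y in [0]  -> 1 point(s)
Affine points: 9. Add the point at infinity: total = 10.

#E(F_7) = 10


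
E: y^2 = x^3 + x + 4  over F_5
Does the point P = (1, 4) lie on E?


Check whether y^2 = x^3 + 1 x + 4 (mod 5) for (x, y) = (1, 4).
LHS: y^2 = 4^2 mod 5 = 1
RHS: x^3 + 1 x + 4 = 1^3 + 1*1 + 4 mod 5 = 1
LHS = RHS

Yes, on the curve


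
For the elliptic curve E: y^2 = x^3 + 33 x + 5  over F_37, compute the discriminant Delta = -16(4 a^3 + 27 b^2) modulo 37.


4 a^3 + 27 b^2 = 4*33^3 + 27*5^2 = 143748 + 675 = 144423
Delta = -16 * (144423) = -2310768
Delta mod 37 = 30

Delta = 30 (mod 37)


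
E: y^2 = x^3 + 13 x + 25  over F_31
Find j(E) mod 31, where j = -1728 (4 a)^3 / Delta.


Delta = -16(4 a^3 + 27 b^2) mod 31 = 18
-1728 * (4 a)^3 = -1728 * (4*13)^3 mod 31 = 29
j = 29 * 18^(-1) mod 31 = 24

j = 24 (mod 31)


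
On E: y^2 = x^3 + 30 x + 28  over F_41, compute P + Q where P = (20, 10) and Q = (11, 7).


P != Q, so use the chord formula.
s = (y2 - y1) / (x2 - x1) = (38) / (32) mod 41 = 14
x3 = s^2 - x1 - x2 mod 41 = 14^2 - 20 - 11 = 1
y3 = s (x1 - x3) - y1 mod 41 = 14 * (20 - 1) - 10 = 10

P + Q = (1, 10)


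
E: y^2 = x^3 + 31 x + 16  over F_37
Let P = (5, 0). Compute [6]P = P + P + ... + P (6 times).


k = 6 = 110_2 (binary, LSB first: 011)
Double-and-add from P = (5, 0):
  bit 0 = 0: acc unchanged = O
  bit 1 = 1: acc = O + O = O
  bit 2 = 1: acc = O + O = O

6P = O


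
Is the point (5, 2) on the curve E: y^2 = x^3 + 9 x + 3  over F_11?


Check whether y^2 = x^3 + 9 x + 3 (mod 11) for (x, y) = (5, 2).
LHS: y^2 = 2^2 mod 11 = 4
RHS: x^3 + 9 x + 3 = 5^3 + 9*5 + 3 mod 11 = 8
LHS != RHS

No, not on the curve


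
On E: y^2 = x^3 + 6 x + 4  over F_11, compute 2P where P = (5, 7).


Doubling: s = (3 x1^2 + a) / (2 y1)
s = (3*5^2 + 6) / (2*7) mod 11 = 5
x3 = s^2 - 2 x1 mod 11 = 5^2 - 2*5 = 4
y3 = s (x1 - x3) - y1 mod 11 = 5 * (5 - 4) - 7 = 9

2P = (4, 9)


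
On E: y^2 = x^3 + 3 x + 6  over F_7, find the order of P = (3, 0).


Compute successive multiples of P until we hit O:
  1P = (3, 0)
  2P = O

ord(P) = 2


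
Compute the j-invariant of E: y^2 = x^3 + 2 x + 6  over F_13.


Delta = -16(4 a^3 + 27 b^2) mod 13 = 4
-1728 * (4 a)^3 = -1728 * (4*2)^3 mod 13 = 5
j = 5 * 4^(-1) mod 13 = 11

j = 11 (mod 13)


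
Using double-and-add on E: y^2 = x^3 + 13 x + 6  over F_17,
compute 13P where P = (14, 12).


k = 13 = 1101_2 (binary, LSB first: 1011)
Double-and-add from P = (14, 12):
  bit 0 = 1: acc = O + (14, 12) = (14, 12)
  bit 1 = 0: acc unchanged = (14, 12)
  bit 2 = 1: acc = (14, 12) + (3, 15) = (13, 14)
  bit 3 = 1: acc = (13, 14) + (9, 11) = (3, 2)

13P = (3, 2)


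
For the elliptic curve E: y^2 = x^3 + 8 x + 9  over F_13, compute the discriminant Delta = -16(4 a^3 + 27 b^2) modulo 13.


4 a^3 + 27 b^2 = 4*8^3 + 27*9^2 = 2048 + 2187 = 4235
Delta = -16 * (4235) = -67760
Delta mod 13 = 9

Delta = 9 (mod 13)


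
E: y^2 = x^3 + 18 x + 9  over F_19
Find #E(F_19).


For each x in F_19, count y with y^2 = x^3 + 18 x + 9 mod 19:
  x = 0: RHS = 9, y in [3, 16]  -> 2 point(s)
  x = 1: RHS = 9, y in [3, 16]  -> 2 point(s)
  x = 8: RHS = 0, y in [0]  -> 1 point(s)
  x = 9: RHS = 7, y in [8, 11]  -> 2 point(s)
  x = 10: RHS = 11, y in [7, 12]  -> 2 point(s)
  x = 15: RHS = 6, y in [5, 14]  -> 2 point(s)
  x = 16: RHS = 4, y in [2, 17]  -> 2 point(s)
  x = 18: RHS = 9, y in [3, 16]  -> 2 point(s)
Affine points: 15. Add the point at infinity: total = 16.

#E(F_19) = 16


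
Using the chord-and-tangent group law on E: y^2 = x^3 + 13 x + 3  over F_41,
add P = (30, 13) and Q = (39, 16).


P != Q, so use the chord formula.
s = (y2 - y1) / (x2 - x1) = (3) / (9) mod 41 = 14
x3 = s^2 - x1 - x2 mod 41 = 14^2 - 30 - 39 = 4
y3 = s (x1 - x3) - y1 mod 41 = 14 * (30 - 4) - 13 = 23

P + Q = (4, 23)


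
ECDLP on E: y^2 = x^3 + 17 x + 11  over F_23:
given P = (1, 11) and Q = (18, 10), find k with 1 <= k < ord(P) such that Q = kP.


Enumerate multiples of P until we hit Q = (18, 10):
  1P = (1, 11)
  2P = (7, 17)
  3P = (16, 20)
  4P = (22, 4)
  5P = (18, 10)
Match found at i = 5.

k = 5


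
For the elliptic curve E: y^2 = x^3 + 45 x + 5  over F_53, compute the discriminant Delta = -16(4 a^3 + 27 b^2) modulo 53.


4 a^3 + 27 b^2 = 4*45^3 + 27*5^2 = 364500 + 675 = 365175
Delta = -16 * (365175) = -5842800
Delta mod 53 = 26

Delta = 26 (mod 53)


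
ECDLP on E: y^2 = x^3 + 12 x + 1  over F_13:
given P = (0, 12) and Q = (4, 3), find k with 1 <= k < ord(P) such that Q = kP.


Enumerate multiples of P until we hit Q = (4, 3):
  1P = (0, 12)
  2P = (10, 9)
  3P = (4, 10)
  4P = (6, 4)
  5P = (3, 5)
  6P = (1, 12)
  7P = (12, 1)
  8P = (5, 11)
  9P = (7, 5)
  10P = (7, 8)
  11P = (5, 2)
  12P = (12, 12)
  13P = (1, 1)
  14P = (3, 8)
  15P = (6, 9)
  16P = (4, 3)
Match found at i = 16.

k = 16


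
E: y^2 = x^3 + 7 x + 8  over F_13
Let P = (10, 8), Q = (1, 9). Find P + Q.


P != Q, so use the chord formula.
s = (y2 - y1) / (x2 - x1) = (1) / (4) mod 13 = 10
x3 = s^2 - x1 - x2 mod 13 = 10^2 - 10 - 1 = 11
y3 = s (x1 - x3) - y1 mod 13 = 10 * (10 - 11) - 8 = 8

P + Q = (11, 8)


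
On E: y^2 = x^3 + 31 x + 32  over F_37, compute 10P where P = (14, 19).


k = 10 = 1010_2 (binary, LSB first: 0101)
Double-and-add from P = (14, 19):
  bit 0 = 0: acc unchanged = O
  bit 1 = 1: acc = O + (35, 6) = (35, 6)
  bit 2 = 0: acc unchanged = (35, 6)
  bit 3 = 1: acc = (35, 6) + (3, 35) = (6, 29)

10P = (6, 29)


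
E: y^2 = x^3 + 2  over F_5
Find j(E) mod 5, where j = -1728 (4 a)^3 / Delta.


Delta = -16(4 a^3 + 27 b^2) mod 5 = 2
-1728 * (4 a)^3 = -1728 * (4*0)^3 mod 5 = 0
j = 0 * 2^(-1) mod 5 = 0

j = 0 (mod 5)


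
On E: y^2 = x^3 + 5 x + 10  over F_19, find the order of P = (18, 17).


Compute successive multiples of P until we hit O:
  1P = (18, 17)
  2P = (6, 16)
  3P = (2, 16)
  4P = (16, 14)
  5P = (11, 3)
  6P = (13, 12)
  7P = (8, 12)
  8P = (17, 12)
  ... (continuing to 21P)
  21P = O

ord(P) = 21


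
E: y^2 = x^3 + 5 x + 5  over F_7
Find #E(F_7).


For each x in F_7, count y with y^2 = x^3 + 5 x + 5 mod 7:
  x = 1: RHS = 4, y in [2, 5]  -> 2 point(s)
  x = 2: RHS = 2, y in [3, 4]  -> 2 point(s)
  x = 5: RHS = 1, y in [1, 6]  -> 2 point(s)
Affine points: 6. Add the point at infinity: total = 7.

#E(F_7) = 7


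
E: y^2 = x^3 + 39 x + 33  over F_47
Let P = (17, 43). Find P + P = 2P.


Doubling: s = (3 x1^2 + a) / (2 y1)
s = (3*17^2 + 39) / (2*43) mod 47 = 16
x3 = s^2 - 2 x1 mod 47 = 16^2 - 2*17 = 34
y3 = s (x1 - x3) - y1 mod 47 = 16 * (17 - 34) - 43 = 14

2P = (34, 14)


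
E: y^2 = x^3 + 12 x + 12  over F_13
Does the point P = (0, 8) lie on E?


Check whether y^2 = x^3 + 12 x + 12 (mod 13) for (x, y) = (0, 8).
LHS: y^2 = 8^2 mod 13 = 12
RHS: x^3 + 12 x + 12 = 0^3 + 12*0 + 12 mod 13 = 12
LHS = RHS

Yes, on the curve


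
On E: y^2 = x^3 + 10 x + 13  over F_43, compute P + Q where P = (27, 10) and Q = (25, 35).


P != Q, so use the chord formula.
s = (y2 - y1) / (x2 - x1) = (25) / (41) mod 43 = 9
x3 = s^2 - x1 - x2 mod 43 = 9^2 - 27 - 25 = 29
y3 = s (x1 - x3) - y1 mod 43 = 9 * (27 - 29) - 10 = 15

P + Q = (29, 15)


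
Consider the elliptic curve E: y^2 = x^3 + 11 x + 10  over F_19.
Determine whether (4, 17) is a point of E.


Check whether y^2 = x^3 + 11 x + 10 (mod 19) for (x, y) = (4, 17).
LHS: y^2 = 17^2 mod 19 = 4
RHS: x^3 + 11 x + 10 = 4^3 + 11*4 + 10 mod 19 = 4
LHS = RHS

Yes, on the curve


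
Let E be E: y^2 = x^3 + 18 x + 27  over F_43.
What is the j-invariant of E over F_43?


Delta = -16(4 a^3 + 27 b^2) mod 43 = 39
-1728 * (4 a)^3 = -1728 * (4*18)^3 mod 43 = 22
j = 22 * 39^(-1) mod 43 = 16

j = 16 (mod 43)


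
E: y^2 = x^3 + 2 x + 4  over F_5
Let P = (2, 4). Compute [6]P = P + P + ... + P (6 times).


k = 6 = 110_2 (binary, LSB first: 011)
Double-and-add from P = (2, 4):
  bit 0 = 0: acc unchanged = O
  bit 1 = 1: acc = O + (0, 2) = (0, 2)
  bit 2 = 1: acc = (0, 2) + (4, 1) = (2, 1)

6P = (2, 1)


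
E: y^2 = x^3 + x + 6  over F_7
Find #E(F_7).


For each x in F_7, count y with y^2 = x^3 + 1 x + 6 mod 7:
  x = 1: RHS = 1, y in [1, 6]  -> 2 point(s)
  x = 2: RHS = 2, y in [3, 4]  -> 2 point(s)
  x = 3: RHS = 1, y in [1, 6]  -> 2 point(s)
  x = 4: RHS = 4, y in [2, 5]  -> 2 point(s)
  x = 6: RHS = 4, y in [2, 5]  -> 2 point(s)
Affine points: 10. Add the point at infinity: total = 11.

#E(F_7) = 11


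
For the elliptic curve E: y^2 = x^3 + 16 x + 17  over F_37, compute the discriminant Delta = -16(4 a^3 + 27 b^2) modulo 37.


4 a^3 + 27 b^2 = 4*16^3 + 27*17^2 = 16384 + 7803 = 24187
Delta = -16 * (24187) = -386992
Delta mod 37 = 28

Delta = 28 (mod 37)


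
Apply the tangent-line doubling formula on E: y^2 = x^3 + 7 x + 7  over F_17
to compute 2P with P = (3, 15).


Doubling: s = (3 x1^2 + a) / (2 y1)
s = (3*3^2 + 7) / (2*15) mod 17 = 0
x3 = s^2 - 2 x1 mod 17 = 0^2 - 2*3 = 11
y3 = s (x1 - x3) - y1 mod 17 = 0 * (3 - 11) - 15 = 2

2P = (11, 2)


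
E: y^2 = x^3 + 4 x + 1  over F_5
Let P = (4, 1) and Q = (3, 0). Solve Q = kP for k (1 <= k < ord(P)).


Enumerate multiples of P until we hit Q = (3, 0):
  1P = (4, 1)
  2P = (3, 0)
Match found at i = 2.

k = 2


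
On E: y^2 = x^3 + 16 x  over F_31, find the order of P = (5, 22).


Compute successive multiples of P until we hit O:
  1P = (5, 22)
  2P = (8, 19)
  3P = (19, 23)
  4P = (4, 29)
  5P = (9, 6)
  6P = (2, 28)
  7P = (28, 24)
  8P = (0, 0)
  ... (continuing to 16P)
  16P = O

ord(P) = 16


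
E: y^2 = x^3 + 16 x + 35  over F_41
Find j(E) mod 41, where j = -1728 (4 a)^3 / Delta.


Delta = -16(4 a^3 + 27 b^2) mod 41 = 38
-1728 * (4 a)^3 = -1728 * (4*16)^3 mod 41 = 19
j = 19 * 38^(-1) mod 41 = 21

j = 21 (mod 41)


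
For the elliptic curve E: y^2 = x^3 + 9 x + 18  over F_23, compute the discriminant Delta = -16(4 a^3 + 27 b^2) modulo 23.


4 a^3 + 27 b^2 = 4*9^3 + 27*18^2 = 2916 + 8748 = 11664
Delta = -16 * (11664) = -186624
Delta mod 23 = 21

Delta = 21 (mod 23)


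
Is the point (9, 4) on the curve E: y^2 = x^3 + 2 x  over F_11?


Check whether y^2 = x^3 + 2 x + 0 (mod 11) for (x, y) = (9, 4).
LHS: y^2 = 4^2 mod 11 = 5
RHS: x^3 + 2 x + 0 = 9^3 + 2*9 + 0 mod 11 = 10
LHS != RHS

No, not on the curve


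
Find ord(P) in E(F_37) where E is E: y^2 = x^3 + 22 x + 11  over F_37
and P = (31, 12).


Compute successive multiples of P until we hit O:
  1P = (31, 12)
  2P = (1, 21)
  3P = (21, 22)
  4P = (23, 17)
  5P = (36, 5)
  6P = (6, 27)
  7P = (27, 30)
  8P = (27, 7)
  ... (continuing to 15P)
  15P = O

ord(P) = 15
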